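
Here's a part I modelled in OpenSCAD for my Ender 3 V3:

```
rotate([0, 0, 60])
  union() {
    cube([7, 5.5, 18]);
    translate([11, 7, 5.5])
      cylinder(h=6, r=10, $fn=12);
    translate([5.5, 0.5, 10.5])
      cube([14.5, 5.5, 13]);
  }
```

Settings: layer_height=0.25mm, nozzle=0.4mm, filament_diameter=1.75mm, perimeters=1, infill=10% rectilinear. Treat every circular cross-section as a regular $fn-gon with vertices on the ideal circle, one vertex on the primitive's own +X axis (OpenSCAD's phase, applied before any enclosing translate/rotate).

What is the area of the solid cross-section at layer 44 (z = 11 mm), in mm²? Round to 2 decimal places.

315.08 mm²

At z = 11 mm: the cube is present — its section is the full 7×5.5 rectangle (area 38.50 mm²); the r=10 cylinder at (11, 7) gives a regular 12-gon of circumradius 10 (constant along its height) (area = (12/2)·10.000²·sin(360°/12) = 300.00 mm²); the cube at (5.5, 0.5) (footprint 14.5×5.5) is included at this height (area 79.75 mm²); Combining (union): the regions partially overlap — summed areas 418.25 mm² minus the doubly-counted overlap 103.17 mm² gives 315.08 mm² — area = 315.08 mm²; (rotated 60° about Z; rotation is an isometry so areas/perimeters/island counts are preserved). Overall, the cross-section is a single solid region. Net area = 315.08 mm².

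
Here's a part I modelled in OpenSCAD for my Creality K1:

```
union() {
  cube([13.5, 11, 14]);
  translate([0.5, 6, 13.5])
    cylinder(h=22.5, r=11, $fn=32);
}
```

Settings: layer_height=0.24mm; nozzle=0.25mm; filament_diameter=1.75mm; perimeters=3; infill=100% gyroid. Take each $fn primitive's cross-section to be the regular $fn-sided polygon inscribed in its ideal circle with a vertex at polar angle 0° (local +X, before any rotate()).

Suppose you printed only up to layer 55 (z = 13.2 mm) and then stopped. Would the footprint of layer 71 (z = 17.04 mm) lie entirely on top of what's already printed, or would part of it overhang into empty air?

part overhangs

Compare the two slices. At z = 13.2: the cube is present — its section is the full 13.5×11 rectangle (area 148.50 mm²); the cylinder at (0.5, 6) is absent (z outside [13.5, 36]); Taking the union: only the 13.5×11 cube is present, so the union is just that shape — area = 148.50 mm². At z = 17.04: the cube is not intersected at this z (z outside [0, 14]); the r=11 cylinder at (0.5, 6) contributes a regular 32-gon of circumradius 11 (area = (32/2)·11.000²·sin(360°/32) = 377.69 mm²); Taking the union: only the r=11 cylinder at (0.5, 6) is present, so the union is just that shape — area = 377.69 mm². Checking containment: at z = 17.04 the cross-section extends beyond the z = 13.2 cross-section by about 257.00 mm².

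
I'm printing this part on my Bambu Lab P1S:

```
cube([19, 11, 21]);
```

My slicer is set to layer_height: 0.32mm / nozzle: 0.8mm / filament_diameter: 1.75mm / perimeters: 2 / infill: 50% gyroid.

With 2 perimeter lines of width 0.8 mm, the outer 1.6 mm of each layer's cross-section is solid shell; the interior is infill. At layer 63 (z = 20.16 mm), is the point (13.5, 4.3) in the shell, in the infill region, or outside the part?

At z = 20.16 mm: the cube (footprint 19×11) is included at this height. Overall, the cross-section is a single solid region. The nearest boundary edge runs (0.00, 0.00)→(19.00, 0.00); distance from the point to it = 4.30 mm. The point is inside the cross-section and 4.30 mm from the nearest boundary — more than the 1.6 mm shell width (2 × 0.8), so it's in the infill interior.

infill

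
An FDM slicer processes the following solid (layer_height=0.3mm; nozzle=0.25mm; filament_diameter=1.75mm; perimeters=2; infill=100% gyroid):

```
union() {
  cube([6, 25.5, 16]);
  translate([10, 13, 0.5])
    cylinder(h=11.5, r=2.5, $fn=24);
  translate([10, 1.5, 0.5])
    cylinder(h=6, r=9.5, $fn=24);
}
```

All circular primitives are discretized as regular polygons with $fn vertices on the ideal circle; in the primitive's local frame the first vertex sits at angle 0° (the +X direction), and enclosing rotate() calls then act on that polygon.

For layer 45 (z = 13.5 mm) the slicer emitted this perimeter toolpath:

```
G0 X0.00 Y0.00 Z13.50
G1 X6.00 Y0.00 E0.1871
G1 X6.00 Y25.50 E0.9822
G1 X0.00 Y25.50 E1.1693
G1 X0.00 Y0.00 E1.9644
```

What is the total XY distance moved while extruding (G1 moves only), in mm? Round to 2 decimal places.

63.00 mm

Sum the Euclidean lengths of each G1 segment: total = 63.00 mm.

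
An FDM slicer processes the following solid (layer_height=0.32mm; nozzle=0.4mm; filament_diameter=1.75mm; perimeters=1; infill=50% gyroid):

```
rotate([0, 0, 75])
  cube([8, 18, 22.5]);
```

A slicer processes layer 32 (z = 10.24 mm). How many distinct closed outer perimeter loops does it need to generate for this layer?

At z = 10.24 mm: the 8×18 cube contributes its full rectangle; (whole slice rotated 75° about Z — lengths, areas and connectivity unchanged). The result has 1 disconnected region.

1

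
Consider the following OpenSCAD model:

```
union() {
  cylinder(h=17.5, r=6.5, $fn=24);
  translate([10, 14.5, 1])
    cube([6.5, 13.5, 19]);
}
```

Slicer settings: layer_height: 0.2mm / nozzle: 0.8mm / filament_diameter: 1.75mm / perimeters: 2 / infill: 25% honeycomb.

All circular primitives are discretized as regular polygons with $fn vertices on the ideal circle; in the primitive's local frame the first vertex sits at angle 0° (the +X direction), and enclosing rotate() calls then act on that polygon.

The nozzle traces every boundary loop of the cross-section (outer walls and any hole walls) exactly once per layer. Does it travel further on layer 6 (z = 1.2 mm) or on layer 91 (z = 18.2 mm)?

layer 6 (z = 1.2 mm)

Layer 6 (z = 1.2): the r=6.5 cylinder gives a regular 24-gon of circumradius 6.5 (constant along its height) (perimeter = 2·24·6.500·sin(180°/24) = 40.72 mm); the cube at (10, 14.5) is present — its section is the full 6.5×13.5 rectangle (perimeter 40.00 mm); Merging all regions: the 2 present regions are separate (no shared area or edge), so areas and boundary lengths simply add and each stays a separate island — boundary = 80.72 mm. So its perimeter = 80.72 mm. Layer 91 (z = 18.2): the cylinder does not reach this height (z outside [0, 17.5]); the 6.5×13.5 cube at (10, 14.5) contributes its full rectangle (perimeter 40.00 mm); Merging all regions: only the 6.5×13.5 cube at (10, 14.5) is present, so the union is just that shape — boundary = 40.00 mm. So its perimeter = 40.00 mm. Layer 6 is larger (80.72 vs 40.00 mm).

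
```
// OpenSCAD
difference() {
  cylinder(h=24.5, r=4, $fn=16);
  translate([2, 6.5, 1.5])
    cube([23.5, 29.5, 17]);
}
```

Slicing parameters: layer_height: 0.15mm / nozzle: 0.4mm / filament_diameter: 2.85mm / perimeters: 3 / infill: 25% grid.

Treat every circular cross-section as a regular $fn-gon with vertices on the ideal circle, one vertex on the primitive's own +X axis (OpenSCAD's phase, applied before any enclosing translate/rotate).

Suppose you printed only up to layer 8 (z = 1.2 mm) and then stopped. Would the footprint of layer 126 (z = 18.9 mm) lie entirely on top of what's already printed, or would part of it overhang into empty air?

entirely on top

Compare the two slices. At z = 1.2: the r=4 cylinder gives a regular 16-gon of circumradius 4 (constant along its height) (area = (16/2)·4.000²·sin(360°/16) = 48.98 mm²); the cube at (2, 6.5) is absent (z outside [1.5, 18.5]); Subtracting the remaining from the first: none of the subtracted shapes is present at this height, so the r=4 cylinder is unchanged — area = 48.98 mm². At z = 18.9: the r=4 cylinder contributes a regular 16-gon of circumradius 4 (area = (16/2)·4.000²·sin(360°/16) = 48.98 mm²); the cube at (2, 6.5) is absent (z outside [1.5, 18.5]); Taking the first minus the rest: none of the subtracted shapes is present at this height, so the r=4 cylinder is unchanged — area = 48.98 mm². Checking containment: the cross-section at z = 18.9 is a subset of the cross-section at z = 1.2.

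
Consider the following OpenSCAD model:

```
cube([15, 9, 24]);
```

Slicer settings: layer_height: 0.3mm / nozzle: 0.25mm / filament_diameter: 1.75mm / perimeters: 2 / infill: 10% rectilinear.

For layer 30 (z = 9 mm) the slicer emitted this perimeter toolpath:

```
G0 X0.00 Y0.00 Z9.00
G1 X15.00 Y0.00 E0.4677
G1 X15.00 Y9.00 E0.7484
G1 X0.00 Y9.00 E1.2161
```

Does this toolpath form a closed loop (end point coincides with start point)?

no

Start point (G0): (0.00, 0.00). End point (last G1): the path does not return to the start — open.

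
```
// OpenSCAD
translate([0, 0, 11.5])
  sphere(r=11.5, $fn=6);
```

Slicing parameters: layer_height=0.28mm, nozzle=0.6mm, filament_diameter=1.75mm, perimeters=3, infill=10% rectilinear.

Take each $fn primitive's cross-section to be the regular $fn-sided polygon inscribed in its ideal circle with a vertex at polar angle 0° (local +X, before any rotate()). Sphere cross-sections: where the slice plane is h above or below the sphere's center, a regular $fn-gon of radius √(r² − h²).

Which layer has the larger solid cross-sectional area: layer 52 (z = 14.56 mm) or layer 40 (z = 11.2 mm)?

layer 40 (z = 11.2 mm)

Layer 52 (z = 14.56): the sphere: section is a regular 6-gon, circumradius = √(r²−h²) = √(11.5²−3.06²) = 11.085 (area = (6/2)·11.085²·sin(360°/6) = 319.27 mm²). So its area = 319.27 mm². Layer 40 (z = 11.2): the sphere: section is a regular 6-gon, circumradius = √(r²−h²) = √(11.5²−0.3²) = 11.496 (area = (6/2)·11.496²·sin(360°/6) = 343.36 mm²). So its area = 343.36 mm². Layer 40 is larger (343.36 vs 319.27 mm²).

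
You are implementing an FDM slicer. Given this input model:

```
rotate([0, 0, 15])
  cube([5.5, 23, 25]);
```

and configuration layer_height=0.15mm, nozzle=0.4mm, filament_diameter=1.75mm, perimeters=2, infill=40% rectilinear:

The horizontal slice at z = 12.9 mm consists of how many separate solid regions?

At z = 12.9 mm: the cube is present — its section is the full 5.5×23 rectangle; (whole slice rotated 15° about Z — lengths, areas and connectivity unchanged). The result has 1 disconnected region.

1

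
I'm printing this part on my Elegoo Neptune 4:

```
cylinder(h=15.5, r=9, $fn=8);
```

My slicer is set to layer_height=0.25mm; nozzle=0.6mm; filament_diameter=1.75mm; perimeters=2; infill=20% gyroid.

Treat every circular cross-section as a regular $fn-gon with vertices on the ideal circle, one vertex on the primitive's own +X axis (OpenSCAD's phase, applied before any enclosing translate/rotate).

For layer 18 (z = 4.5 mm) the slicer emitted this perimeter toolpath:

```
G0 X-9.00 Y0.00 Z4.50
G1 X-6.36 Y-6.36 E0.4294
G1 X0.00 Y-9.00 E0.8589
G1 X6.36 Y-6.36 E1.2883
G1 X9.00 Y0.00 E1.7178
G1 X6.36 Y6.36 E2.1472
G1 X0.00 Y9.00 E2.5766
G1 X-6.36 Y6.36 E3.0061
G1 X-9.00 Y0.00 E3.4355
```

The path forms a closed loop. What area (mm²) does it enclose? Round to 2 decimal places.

Apply the shoelace formula to the sequence of (X, Y) vertices; enclosed area = 228.96 mm².

228.96 mm²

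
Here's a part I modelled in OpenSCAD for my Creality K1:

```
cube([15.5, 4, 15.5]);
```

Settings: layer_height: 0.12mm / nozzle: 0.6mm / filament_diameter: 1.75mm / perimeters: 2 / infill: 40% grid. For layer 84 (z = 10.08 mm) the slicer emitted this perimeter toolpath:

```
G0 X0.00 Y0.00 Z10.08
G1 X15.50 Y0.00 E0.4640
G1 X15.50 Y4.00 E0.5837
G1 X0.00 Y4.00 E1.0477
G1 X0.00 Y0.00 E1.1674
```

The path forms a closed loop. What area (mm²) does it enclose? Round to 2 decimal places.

Apply the shoelace formula to the sequence of (X, Y) vertices; enclosed area = 62.00 mm².

62.00 mm²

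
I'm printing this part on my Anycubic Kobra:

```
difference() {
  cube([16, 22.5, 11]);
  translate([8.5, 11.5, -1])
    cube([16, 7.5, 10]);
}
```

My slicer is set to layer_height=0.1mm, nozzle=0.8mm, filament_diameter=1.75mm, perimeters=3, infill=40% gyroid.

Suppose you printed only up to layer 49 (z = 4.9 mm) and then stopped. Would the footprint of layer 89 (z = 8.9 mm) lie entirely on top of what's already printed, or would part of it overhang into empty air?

Compare the two slices. At z = 4.9: the cube is present — its section is the full 16×22.5 rectangle (area 360.00 mm²); the cube at (8.5, 11.5) is present — its section is the full 16×7.5 rectangle (area 120.00 mm²); Subtracting the remaining from the first: starting from the 16×22.5 cube (360.00 mm²), the 16×7.5 cube at (8.5, 11.5) partially overlaps it — only the 56.25 mm² overlap (of its 120.00 mm²) is removed, clipping the outline — area = 303.75 mm². At z = 8.9: the 16×22.5 cube contributes its full rectangle (area 360.00 mm²); the 16×7.5 cube at (8.5, 11.5) contributes its full rectangle (area 120.00 mm²); Taking the first minus the rest: starting from the 16×22.5 cube (360.00 mm²), the 16×7.5 cube at (8.5, 11.5) partially overlaps it — only the 56.25 mm² overlap (of its 120.00 mm²) is removed, clipping the outline — area = 303.75 mm². Checking containment: the cross-section at z = 8.9 is a subset of the cross-section at z = 4.9.

entirely on top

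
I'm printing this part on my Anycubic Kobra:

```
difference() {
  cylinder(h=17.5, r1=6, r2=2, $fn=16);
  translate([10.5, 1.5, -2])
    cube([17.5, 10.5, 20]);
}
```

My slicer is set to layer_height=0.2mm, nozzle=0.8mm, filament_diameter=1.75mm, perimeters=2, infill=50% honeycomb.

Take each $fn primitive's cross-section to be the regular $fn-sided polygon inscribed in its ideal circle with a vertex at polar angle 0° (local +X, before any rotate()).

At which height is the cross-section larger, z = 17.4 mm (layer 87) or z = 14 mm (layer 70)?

Layer 87 (z = 17.4): the cone contributes a regular 16-gon of circumradius 2.023 (interpolated between r1=6 and r2=2 at t=0.994) (area = (16/2)·2.023²·sin(360°/16) = 12.53 mm²); the cube at (10.5, 1.5) (footprint 17.5×10.5) is included at this height (area 183.75 mm²); After the difference (first − rest): starting from the cone (12.53 mm²), the 17.5×10.5 cube at (10.5, 1.5) misses the remaining region (no effect) — area = 12.53 mm². So its area = 12.53 mm². Layer 70 (z = 14): the cone contributes a regular 16-gon of circumradius 2.800 (interpolated between r1=6 and r2=2 at t=0.800) (area = (16/2)·2.800²·sin(360°/16) = 24.00 mm²); the 17.5×10.5 cube at (10.5, 1.5) contributes its full rectangle (area 183.75 mm²); Subtracting the remaining from the first: starting from the cone (24.00 mm²), the 17.5×10.5 cube at (10.5, 1.5) misses the remaining region (no effect) — area = 24.00 mm². So its area = 24.00 mm². Layer 70 is larger (24.00 vs 12.53 mm²).

layer 70 (z = 14 mm)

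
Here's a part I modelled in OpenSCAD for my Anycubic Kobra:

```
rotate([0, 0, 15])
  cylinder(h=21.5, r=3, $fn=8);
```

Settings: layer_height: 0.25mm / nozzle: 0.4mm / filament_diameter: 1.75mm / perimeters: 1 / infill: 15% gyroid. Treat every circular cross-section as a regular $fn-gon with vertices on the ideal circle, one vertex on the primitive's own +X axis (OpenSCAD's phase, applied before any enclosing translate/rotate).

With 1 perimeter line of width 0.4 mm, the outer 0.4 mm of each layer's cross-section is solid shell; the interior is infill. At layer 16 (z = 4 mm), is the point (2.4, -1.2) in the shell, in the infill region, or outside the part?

shell

At z = 4 mm: the cylinder: section is a regular 8-gon, circumradius r=3; (whole slice rotated 15° about Z — lengths, areas and connectivity unchanged). Overall, the cross-section is a single solid region. Undo the 15° rotation: the query point maps to (2.008, -1.780) in the un-rotated model frame. The nearest boundary edge runs (2.12, -2.12)→(3.00, 0.00); distance from the point to it = 0.24 mm. The point is inside the cross-section, 0.24 mm from the nearest boundary — within the 0.4 mm shell band (1 × 0.4).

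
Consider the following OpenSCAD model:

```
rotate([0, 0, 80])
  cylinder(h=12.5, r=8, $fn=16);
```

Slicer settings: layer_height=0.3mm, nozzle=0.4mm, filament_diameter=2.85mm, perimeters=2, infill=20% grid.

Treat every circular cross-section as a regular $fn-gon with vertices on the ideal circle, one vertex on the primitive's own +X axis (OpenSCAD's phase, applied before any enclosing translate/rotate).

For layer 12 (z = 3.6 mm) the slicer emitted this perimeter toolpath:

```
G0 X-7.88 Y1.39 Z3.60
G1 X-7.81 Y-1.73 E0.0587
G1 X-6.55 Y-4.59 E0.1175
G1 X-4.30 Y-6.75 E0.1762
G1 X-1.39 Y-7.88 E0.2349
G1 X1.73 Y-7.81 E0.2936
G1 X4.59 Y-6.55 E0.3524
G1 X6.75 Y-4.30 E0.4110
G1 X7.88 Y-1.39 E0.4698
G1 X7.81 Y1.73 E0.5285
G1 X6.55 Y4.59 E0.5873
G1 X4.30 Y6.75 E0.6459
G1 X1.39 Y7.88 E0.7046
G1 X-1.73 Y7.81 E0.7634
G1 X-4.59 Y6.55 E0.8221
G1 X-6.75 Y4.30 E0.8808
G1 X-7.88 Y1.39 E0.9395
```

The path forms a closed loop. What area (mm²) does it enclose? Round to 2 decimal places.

195.96 mm²

Apply the shoelace formula to the sequence of (X, Y) vertices; enclosed area = 195.96 mm².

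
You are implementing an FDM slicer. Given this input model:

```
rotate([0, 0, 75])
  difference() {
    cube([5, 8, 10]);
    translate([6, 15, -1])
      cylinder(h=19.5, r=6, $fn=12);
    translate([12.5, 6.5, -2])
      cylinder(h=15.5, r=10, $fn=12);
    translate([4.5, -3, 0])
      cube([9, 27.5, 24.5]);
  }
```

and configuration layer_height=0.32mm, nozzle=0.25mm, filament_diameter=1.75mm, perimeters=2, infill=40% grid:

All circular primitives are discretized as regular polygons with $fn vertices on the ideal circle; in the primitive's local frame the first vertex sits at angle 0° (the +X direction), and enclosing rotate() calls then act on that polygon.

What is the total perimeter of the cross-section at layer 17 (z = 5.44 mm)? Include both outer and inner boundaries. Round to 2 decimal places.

23.90 mm

At z = 5.44 mm: the 5×8 cube contributes its full rectangle (perimeter 26.00 mm); the r=6 cylinder at (6, 15) contributes a regular 12-gon of circumradius 6 (perimeter = 2·12·6.000·sin(180°/12) = 37.27 mm); the cylinder at (12.5, 6.5): section is a regular 12-gon, circumradius r=10 (perimeter = 2·12·10.000·sin(180°/12) = 62.12 mm); the cube at (4.5, -3) (footprint 9×27.5) is included at this height (perimeter 73.00 mm); After the difference (first − rest): starting from the 5×8 cube, the r=6 cylinder at (6, 15) misses the remaining region (no effect); the r=10 cylinder at (12.5, 6.5) partially overlaps it — only the 13.27 mm² overlap (of its 300.00 mm²) is removed, clipping the outline; the 9×27.5 cube at (4.5, -3) partially overlaps it — only the 0.29 mm² overlap (of its 247.50 mm²) is removed, clipping the outline — boundary = 23.90 mm; (rotated 75° about Z; rotation is an isometry so areas/perimeters/island counts are preserved). Overall, the cross-section is a single solid region. Total boundary length (outer) = 23.90 mm.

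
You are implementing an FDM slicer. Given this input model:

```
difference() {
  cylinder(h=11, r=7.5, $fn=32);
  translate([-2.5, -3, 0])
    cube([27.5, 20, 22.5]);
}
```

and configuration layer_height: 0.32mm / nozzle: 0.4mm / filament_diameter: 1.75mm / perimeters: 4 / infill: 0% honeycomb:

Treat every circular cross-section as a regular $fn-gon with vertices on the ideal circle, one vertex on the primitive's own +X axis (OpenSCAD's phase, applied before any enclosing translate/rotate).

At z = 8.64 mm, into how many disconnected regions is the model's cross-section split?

At z = 8.64 mm: the r=7.5 cylinder contributes a regular 32-gon of circumradius 7.5; the cube at (-2.5, -3) (footprint 27.5×20) is included at this height; After the difference (first − rest): starting from the r=7.5 cylinder, the 27.5×20 cube at (-2.5, -3) partially overlaps it — only the 91.54 mm² overlap (of its 550.00 mm²) is removed, clipping the outline — 1 connected region. The result has 1 disconnected region.

1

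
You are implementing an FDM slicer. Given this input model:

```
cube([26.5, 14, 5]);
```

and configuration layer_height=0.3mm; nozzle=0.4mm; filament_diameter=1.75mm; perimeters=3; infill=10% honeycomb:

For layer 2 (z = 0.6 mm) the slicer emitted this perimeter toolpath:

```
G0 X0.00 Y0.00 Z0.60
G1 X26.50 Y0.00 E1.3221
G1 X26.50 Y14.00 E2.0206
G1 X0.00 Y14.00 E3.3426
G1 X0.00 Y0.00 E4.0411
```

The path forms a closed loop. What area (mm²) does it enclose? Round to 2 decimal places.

371.00 mm²

Apply the shoelace formula to the sequence of (X, Y) vertices; enclosed area = 371.00 mm².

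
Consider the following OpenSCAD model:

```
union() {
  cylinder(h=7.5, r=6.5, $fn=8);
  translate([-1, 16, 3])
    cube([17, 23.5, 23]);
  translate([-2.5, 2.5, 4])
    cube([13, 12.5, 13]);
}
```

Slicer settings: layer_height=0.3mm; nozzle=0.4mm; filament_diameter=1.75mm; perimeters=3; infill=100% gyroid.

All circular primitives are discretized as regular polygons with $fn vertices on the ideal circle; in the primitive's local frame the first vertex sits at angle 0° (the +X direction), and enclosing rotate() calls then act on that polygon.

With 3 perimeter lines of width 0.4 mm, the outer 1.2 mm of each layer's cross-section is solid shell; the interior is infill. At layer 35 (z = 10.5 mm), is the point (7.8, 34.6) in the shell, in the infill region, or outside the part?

At z = 10.5 mm: the cylinder is absent (z outside [0, 7.5]); the cube at (-1, 16) (footprint 17×23.5) is included at this height; the cube at (-2.5, 2.5) (footprint 13×12.5) is included at this height; Taking the union: the 2 present regions are separate (no shared area or edge), so areas and boundary lengths simply add and each stays a separate island — 2 connected regions. Overall, the cross-section has 2 separate islands. The nearest boundary edge runs (-1.00, 39.50)→(16.00, 39.50); distance from the point to it = 4.90 mm. (Shell/infill is judged within the island containing the point — the largest one.) The point is inside the cross-section and 4.90 mm from the nearest boundary — more than the 1.2 mm shell width (3 × 0.4), so it's in the infill interior.

infill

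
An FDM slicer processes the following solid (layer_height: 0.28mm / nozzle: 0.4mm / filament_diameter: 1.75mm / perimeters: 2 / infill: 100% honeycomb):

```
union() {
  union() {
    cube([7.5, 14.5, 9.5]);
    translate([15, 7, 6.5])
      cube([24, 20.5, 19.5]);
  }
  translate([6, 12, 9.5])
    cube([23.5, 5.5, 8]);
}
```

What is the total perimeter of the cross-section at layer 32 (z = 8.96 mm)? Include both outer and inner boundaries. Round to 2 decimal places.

133.00 mm

At z = 8.96 mm: the cube is present — its section is the full 7.5×14.5 rectangle (perimeter 44.00 mm); the cube at (15, 7) (footprint 24×20.5) is included at this height (perimeter 89.00 mm); Combining (union): the 2 present regions are separate (no shared area or edge), so areas and boundary lengths simply add and each stays a separate island — boundary = 133.00 mm; the cube at (6, 12) is not intersected at this z (z outside [9.5, 17.5]); Combining (union): only that combined region is present, so the union is just that shape — boundary = 133.00 mm. Overall, the cross-section has 2 separate islands. Total boundary length (outer) = 133.00 mm.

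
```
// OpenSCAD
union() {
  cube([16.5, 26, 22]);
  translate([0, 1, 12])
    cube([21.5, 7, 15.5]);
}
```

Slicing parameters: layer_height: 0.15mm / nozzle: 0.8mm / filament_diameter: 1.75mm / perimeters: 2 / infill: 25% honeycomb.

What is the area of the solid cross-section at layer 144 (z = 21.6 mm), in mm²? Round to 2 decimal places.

464.00 mm²

At z = 21.6 mm: the 16.5×26 cube contributes its full rectangle (area 429.00 mm²); the cube at (0, 1) (footprint 21.5×7) is included at this height (area 150.50 mm²); Merging all regions: the regions partially overlap — summed areas 579.50 mm² minus the doubly-counted overlap 115.50 mm² gives 464.00 mm² — area = 464.00 mm². Overall, the cross-section is a single solid region. Net area = 464.00 mm².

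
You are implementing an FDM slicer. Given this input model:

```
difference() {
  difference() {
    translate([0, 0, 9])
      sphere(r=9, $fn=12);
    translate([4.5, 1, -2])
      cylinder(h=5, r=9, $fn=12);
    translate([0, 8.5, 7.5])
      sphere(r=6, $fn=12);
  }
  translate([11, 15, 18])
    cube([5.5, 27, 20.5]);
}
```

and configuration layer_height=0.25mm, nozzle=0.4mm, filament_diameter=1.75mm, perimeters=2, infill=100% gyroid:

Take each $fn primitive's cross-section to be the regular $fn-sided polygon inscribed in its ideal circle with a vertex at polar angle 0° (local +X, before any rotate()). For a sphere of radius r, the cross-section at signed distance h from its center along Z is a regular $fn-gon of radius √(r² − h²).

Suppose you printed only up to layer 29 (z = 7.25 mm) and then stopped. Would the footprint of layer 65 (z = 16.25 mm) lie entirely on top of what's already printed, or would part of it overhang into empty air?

part overhangs

Compare the two slices. At z = 7.25: the r=9 sphere contributes a regular 12-gon of circumradius √(9²−1.75²) = 8.828 (area = (12/2)·8.828²·sin(360°/12) = 233.81 mm²); the cylinder at (4.5, 1) does not reach this height (z outside [-2, 3]); the r=6 sphere at (0, 8.5) contributes a regular 12-gon of circumradius √(6²−0.25²) = 5.995 (area = (12/2)·5.995²·sin(360°/12) = 107.81 mm²); Subtracting the remaining from the first: starting from the r=9 sphere (233.81 mm²), the r=6 sphere at (0, 8.5) partially overlaps it — only the 47.64 mm² overlap (of its 107.81 mm²) is removed, clipping the outline — area = 186.18 mm²; the cube at (11, 15) is absent (z outside [18, 38.5]); After the difference (first − rest): none of the subtracted shapes is present at this height, so that combined region is unchanged — area = 186.18 mm². At z = 16.25: the r=9 sphere contributes a regular 12-gon of circumradius √(9²−7.25²) = 5.333 (area = (12/2)·5.333²·sin(360°/12) = 85.31 mm²); the cylinder at (4.5, 1) does not reach this height (z outside [-2, 3]); the sphere at (0, 8.5) is absent (|z−center|=8.750 > r=6); Subtracting the remaining from the first: none of the subtracted shapes is present at this height, so the r=9 sphere is unchanged — area = 85.31 mm²; the cube at (11, 15) is absent (z outside [18, 38.5]); Taking the first minus the rest: none of the subtracted shapes is present at this height, so the result so far is unchanged — area = 85.31 mm². Checking containment: at z = 16.25 the cross-section extends beyond the z = 7.25 cross-section by about 12.53 mm².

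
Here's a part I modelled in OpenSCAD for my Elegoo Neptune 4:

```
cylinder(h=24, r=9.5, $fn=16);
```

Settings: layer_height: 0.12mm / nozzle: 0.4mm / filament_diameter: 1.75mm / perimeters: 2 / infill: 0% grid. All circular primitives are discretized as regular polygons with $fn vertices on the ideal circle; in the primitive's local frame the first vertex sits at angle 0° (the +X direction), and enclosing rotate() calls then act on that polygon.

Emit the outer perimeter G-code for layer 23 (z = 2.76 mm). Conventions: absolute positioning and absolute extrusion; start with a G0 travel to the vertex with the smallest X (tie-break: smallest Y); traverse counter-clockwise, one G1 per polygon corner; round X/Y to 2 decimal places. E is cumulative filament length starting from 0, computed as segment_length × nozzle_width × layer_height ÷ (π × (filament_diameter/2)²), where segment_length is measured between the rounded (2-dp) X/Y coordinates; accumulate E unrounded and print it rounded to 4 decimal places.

G0 X-9.50 Y0.00 Z2.76
G1 X-8.78 Y-3.64 E0.0740
G1 X-6.72 Y-6.72 E0.1480
G1 X-3.64 Y-8.78 E0.2219
G1 X0.00 Y-9.50 E0.2960
G1 X3.64 Y-8.78 E0.3700
G1 X6.72 Y-6.72 E0.4440
G1 X8.78 Y-3.64 E0.5179
G1 X9.50 Y0.00 E0.5920
G1 X8.78 Y3.64 E0.6660
G1 X6.72 Y6.72 E0.7400
G1 X3.64 Y8.78 E0.8139
G1 X0.00 Y9.50 E0.8880
G1 X-3.64 Y8.78 E0.9620
G1 X-6.72 Y6.72 E1.0359
G1 X-8.78 Y3.64 E1.1099
G1 X-9.50 Y0.00 E1.1839

At z = 2.76 mm: the r=9.5 cylinder contributes a regular 16-gon of circumradius 9.5. The outline is a single polygon with 16 vertices. Extrusion per mm of travel: 0.4 × 0.12 / (π × 0.875²) = 0.019956. Accumulating E over each segment gives final E = 1.1839.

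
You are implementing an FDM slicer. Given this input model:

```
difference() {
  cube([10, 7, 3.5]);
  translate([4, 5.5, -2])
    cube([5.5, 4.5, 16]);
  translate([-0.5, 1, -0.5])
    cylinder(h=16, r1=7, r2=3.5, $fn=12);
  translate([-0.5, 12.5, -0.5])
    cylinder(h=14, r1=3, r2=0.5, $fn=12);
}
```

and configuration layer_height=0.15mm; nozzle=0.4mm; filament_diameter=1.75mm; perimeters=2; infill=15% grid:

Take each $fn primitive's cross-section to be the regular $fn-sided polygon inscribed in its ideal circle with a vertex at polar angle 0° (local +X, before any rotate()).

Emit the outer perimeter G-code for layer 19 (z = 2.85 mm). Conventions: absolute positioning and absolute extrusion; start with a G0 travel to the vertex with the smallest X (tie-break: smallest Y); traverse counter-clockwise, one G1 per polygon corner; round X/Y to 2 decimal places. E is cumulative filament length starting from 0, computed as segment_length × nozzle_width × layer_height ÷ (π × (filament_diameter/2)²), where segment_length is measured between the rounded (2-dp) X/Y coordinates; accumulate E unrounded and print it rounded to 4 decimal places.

G0 X0.50 Y7.00 Z2.85
G1 X2.63 Y6.43 E0.0550
G1 X4.93 Y4.13 E0.1361
G1 X5.77 Y1.00 E0.2170
G1 X5.50 Y0.00 E0.2428
G1 X10.00 Y0.00 E0.3551
G1 X10.00 Y7.00 E0.5297
G1 X9.50 Y7.00 E0.5422
G1 X9.50 Y5.50 E0.5796
G1 X4.00 Y5.50 E0.7168
G1 X4.00 Y7.00 E0.7542
G1 X0.50 Y7.00 E0.8415

At z = 2.85 mm: the cube is present — its section is the full 10×7 rectangle; the cube at (4, 5.5) is present — its section is the full 5.5×4.5 rectangle; the cone at (-0.5, 1): at t=0.209 of its height the radius interpolates to r₁+(r₂−r₁)t = 6.267, giving a regular 12-gon of that circumradius; the cone at (-0.5, 12.5) contributes a regular 12-gon of circumradius 2.402 (interpolated between r1=3 and r2=0.5 at t=0.239); Taking the first minus the rest: starting from the 10×7 cube, the 5.5×4.5 cube at (4, 5.5) partially overlaps it — only the 8.25 mm² overlap (of its 24.75 mm²) is removed, clipping the outline; the cone at (-0.5, 1) partially overlaps it — only the 31.96 mm² overlap (of its 117.83 mm²) is removed, clipping the outline; the cone at (-0.5, 12.5) misses the remaining region (no effect) — 1 connected region. The outline is a single polygon with 11 vertices. Extrusion per mm of travel: 0.4 × 0.15 / (π × 0.875²) = 0.024945. Accumulating E over each segment gives final E = 0.8415.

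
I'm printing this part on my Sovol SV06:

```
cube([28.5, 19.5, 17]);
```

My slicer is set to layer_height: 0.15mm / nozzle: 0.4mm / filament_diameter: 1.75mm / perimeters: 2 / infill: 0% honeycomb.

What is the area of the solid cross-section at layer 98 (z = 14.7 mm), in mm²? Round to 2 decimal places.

555.75 mm²

At z = 14.7 mm: the cube (footprint 28.5×19.5) is included at this height (area 555.75 mm²). Overall, the cross-section is a single solid region. Net area = 555.75 mm².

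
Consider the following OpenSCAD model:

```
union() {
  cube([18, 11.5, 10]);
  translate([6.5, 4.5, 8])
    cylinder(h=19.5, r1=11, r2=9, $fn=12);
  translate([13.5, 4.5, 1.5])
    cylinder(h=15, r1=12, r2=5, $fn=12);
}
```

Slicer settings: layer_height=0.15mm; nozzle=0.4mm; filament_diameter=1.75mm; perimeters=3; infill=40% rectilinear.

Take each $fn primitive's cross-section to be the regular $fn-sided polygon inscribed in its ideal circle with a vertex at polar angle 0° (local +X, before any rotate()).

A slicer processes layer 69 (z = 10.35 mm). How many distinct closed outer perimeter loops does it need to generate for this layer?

At z = 10.35 mm: the cube does not reach this height (z outside [0, 10]); the cone at (6.5, 4.5): at t=0.121 of its height the radius interpolates to r₁+(r₂−r₁)t = 10.759, giving a regular 12-gon of that circumradius; the cone at (13.5, 4.5) (r1=12→r2=5) has section circumradius 7.870 here — a regular 12-gon; Combining (union): the regions partially overlap (shared area 130.94 mm²), so overlapping operands fuse into one piece — 1 connected region. The result has 1 disconnected region.

1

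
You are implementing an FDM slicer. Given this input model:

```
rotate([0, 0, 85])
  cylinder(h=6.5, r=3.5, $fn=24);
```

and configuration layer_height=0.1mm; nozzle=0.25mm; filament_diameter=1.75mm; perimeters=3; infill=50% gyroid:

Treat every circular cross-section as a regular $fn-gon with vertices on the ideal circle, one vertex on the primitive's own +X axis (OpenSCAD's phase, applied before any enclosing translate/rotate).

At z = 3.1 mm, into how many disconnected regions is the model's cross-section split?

1

At z = 3.1 mm: the r=3.5 cylinder contributes a regular 24-gon of circumradius 3.5; (whole slice rotated 85° about Z — lengths, areas and connectivity unchanged). The result has 1 disconnected region.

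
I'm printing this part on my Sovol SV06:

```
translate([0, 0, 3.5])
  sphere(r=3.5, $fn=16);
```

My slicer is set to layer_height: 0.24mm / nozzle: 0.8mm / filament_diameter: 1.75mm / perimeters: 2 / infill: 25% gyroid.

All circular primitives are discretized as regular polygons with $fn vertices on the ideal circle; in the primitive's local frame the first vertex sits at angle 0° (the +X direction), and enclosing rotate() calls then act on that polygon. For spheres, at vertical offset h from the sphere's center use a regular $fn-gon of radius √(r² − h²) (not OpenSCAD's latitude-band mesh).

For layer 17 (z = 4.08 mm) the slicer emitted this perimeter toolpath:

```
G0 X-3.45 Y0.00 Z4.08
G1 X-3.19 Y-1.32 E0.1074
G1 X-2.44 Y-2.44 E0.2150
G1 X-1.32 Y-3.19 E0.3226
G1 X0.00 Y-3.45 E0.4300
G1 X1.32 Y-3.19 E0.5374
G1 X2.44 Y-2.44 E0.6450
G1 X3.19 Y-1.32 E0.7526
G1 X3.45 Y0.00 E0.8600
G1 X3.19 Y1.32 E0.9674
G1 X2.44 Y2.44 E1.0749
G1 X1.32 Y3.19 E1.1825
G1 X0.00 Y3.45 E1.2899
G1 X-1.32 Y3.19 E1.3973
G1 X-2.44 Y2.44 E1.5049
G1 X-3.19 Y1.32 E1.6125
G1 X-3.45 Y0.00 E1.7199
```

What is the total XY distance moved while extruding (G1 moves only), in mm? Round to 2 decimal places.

Sum the Euclidean lengths of each G1 segment: total = 21.55 mm.

21.55 mm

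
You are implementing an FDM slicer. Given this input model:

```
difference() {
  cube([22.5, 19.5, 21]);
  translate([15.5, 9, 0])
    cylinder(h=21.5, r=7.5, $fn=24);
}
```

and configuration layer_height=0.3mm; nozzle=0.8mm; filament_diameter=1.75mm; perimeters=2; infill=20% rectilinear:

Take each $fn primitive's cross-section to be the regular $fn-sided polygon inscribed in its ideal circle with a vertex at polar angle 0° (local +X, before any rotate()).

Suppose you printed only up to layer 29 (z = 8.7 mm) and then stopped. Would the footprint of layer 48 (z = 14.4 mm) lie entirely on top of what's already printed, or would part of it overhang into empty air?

entirely on top

Compare the two slices. At z = 8.7: the 22.5×19.5 cube contributes its full rectangle (area 438.75 mm²); the r=7.5 cylinder at (15.5, 9) contributes a regular 24-gon of circumradius 7.5 (area = (24/2)·7.500²·sin(360°/24) = 174.70 mm²); Taking the first minus the rest: starting from the 22.5×19.5 cube (438.75 mm²), the r=7.5 cylinder at (15.5, 9) partially overlaps it — only the 173.11 mm² overlap (of its 174.70 mm²) is removed, clipping the outline — area = 265.64 mm². At z = 14.4: the cube (footprint 22.5×19.5) is included at this height (area 438.75 mm²); the r=7.5 cylinder at (15.5, 9) gives a regular 24-gon of circumradius 7.5 (constant along its height) (area = (24/2)·7.500²·sin(360°/24) = 174.70 mm²); After the difference (first − rest): starting from the 22.5×19.5 cube (438.75 mm²), the r=7.5 cylinder at (15.5, 9) partially overlaps it — only the 173.11 mm² overlap (of its 174.70 mm²) is removed, clipping the outline — area = 265.64 mm². Checking containment: the cross-section at z = 14.4 is a subset of the cross-section at z = 8.7.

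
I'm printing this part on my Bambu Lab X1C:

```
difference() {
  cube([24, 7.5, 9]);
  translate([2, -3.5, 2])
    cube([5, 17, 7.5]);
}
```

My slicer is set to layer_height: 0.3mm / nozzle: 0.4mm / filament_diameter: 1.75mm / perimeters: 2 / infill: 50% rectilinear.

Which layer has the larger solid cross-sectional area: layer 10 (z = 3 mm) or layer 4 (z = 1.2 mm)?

layer 4 (z = 1.2 mm)

Layer 10 (z = 3): the cube is present — its section is the full 24×7.5 rectangle (area 180.00 mm²); the cube at (2, -3.5) (footprint 5×17) is included at this height (area 85.00 mm²); After the difference (first − rest): starting from the 24×7.5 cube (180.00 mm²), the 5×17 cube at (2, -3.5) partially overlaps it — only the 37.50 mm² overlap (of its 85.00 mm²) is removed, clipping the outline — area = 142.50 mm². So its area = 142.50 mm². Layer 4 (z = 1.2): the cube is present — its section is the full 24×7.5 rectangle (area 180.00 mm²); the cube at (2, -3.5) is absent (z outside [2, 9.5]); After the difference (first − rest): none of the subtracted shapes is present at this height, so the 24×7.5 cube is unchanged — area = 180.00 mm². So its area = 180.00 mm². Layer 4 is larger (180.00 vs 142.50 mm²).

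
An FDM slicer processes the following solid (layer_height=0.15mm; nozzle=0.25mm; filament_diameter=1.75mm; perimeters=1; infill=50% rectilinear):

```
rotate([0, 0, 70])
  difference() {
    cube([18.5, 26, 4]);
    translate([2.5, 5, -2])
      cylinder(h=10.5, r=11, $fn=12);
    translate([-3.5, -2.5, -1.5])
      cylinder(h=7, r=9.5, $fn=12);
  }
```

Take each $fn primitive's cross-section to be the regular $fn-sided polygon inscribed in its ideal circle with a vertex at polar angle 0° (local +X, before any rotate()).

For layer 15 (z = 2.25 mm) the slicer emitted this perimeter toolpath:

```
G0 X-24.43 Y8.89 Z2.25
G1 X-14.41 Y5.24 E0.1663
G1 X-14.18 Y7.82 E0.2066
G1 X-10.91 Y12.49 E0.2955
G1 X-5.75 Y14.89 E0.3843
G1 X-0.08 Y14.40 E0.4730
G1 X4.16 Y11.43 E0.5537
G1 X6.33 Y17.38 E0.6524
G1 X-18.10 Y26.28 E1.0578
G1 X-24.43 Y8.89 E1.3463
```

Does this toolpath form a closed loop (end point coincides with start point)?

yes

Start point (G0): (-24.43, 8.89). End point (last G1): the path returns to the start — closed.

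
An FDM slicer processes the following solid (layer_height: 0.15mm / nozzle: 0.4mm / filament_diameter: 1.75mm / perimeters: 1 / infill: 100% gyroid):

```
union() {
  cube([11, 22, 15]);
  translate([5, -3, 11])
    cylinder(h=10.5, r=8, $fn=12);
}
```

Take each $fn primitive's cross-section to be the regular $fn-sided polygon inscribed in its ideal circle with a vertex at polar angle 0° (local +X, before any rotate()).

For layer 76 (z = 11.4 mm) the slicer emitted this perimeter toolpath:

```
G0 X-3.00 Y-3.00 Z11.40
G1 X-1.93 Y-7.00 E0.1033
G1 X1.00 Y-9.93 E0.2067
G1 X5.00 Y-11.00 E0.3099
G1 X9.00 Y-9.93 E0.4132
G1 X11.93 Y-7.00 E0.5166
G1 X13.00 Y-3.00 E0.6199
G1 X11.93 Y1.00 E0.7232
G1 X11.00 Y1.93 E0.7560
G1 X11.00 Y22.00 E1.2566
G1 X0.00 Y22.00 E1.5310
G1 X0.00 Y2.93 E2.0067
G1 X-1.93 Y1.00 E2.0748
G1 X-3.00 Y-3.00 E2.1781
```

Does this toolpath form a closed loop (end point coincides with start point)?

yes

Start point (G0): (-3.00, -3.00). End point (last G1): the path returns to the start — closed.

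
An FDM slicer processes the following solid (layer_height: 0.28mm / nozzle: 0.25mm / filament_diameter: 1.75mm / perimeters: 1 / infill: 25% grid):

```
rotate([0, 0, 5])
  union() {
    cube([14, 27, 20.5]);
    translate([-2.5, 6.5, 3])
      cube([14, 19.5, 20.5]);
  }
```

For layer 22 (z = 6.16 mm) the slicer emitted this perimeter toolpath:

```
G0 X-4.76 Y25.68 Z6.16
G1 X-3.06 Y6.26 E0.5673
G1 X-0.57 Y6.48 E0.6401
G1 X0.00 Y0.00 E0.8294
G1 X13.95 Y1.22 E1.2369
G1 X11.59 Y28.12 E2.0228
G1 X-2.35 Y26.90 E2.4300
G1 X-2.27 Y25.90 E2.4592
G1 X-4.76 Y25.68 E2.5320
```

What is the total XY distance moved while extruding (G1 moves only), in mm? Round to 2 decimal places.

Sum the Euclidean lengths of each G1 segment: total = 87.00 mm.

87.00 mm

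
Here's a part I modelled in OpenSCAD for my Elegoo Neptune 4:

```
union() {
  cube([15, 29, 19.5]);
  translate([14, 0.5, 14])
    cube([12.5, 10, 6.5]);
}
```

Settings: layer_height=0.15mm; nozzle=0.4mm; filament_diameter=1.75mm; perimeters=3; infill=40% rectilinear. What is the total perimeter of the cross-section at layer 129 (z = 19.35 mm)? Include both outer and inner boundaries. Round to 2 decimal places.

At z = 19.35 mm: the cube (footprint 15×29) is included at this height (perimeter 88.00 mm); the cube at (14, 0.5) is present — its section is the full 12.5×10 rectangle (perimeter 45.00 mm); Merging all regions: the regions partially overlap (shared area 10.00 mm²), so the edge portions inside another operand are dropped and the merged outline is re-measured after clipping — boundary = 111.00 mm. Overall, the cross-section is a single solid region. Total boundary length (outer) = 111.00 mm.

111.00 mm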